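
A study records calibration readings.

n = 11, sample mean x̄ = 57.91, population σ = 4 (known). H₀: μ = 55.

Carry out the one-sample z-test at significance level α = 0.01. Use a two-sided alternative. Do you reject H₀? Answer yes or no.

SE = σ/√n = 4/√11 = 1.2060
z = (x̄−μ₀)/SE = (57.91−55)/1.2060 = 2.4128
p-value (two-sided) = 0.01583
At α=0.01: p ≥ α → fail to reject H₀

reject H₀: no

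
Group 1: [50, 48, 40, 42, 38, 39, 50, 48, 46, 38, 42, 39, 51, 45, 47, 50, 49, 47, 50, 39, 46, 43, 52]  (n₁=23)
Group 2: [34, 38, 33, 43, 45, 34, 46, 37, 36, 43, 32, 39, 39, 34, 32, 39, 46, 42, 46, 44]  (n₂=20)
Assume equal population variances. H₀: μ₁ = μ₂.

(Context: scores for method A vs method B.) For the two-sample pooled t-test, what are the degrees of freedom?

degrees of freedom = 41

df = n₁ + n₂ − 2 = 23 + 20 − 2 = 41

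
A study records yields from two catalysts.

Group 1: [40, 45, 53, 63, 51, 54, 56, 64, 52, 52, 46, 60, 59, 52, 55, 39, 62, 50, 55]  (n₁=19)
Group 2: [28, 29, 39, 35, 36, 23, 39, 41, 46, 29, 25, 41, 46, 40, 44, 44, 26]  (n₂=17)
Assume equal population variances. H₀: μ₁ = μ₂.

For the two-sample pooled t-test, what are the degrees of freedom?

df = n₁ + n₂ − 2 = 19 + 17 − 2 = 34

degrees of freedom = 34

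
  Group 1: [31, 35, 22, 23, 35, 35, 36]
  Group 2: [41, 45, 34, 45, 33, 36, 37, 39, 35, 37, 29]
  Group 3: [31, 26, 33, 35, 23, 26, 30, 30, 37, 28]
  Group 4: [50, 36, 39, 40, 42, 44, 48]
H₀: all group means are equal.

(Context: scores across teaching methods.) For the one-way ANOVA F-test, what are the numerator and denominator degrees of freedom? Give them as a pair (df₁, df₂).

k = 4 groups, N = 35 total
df = (k−1, N−k) = (4−1, 35−4) = (3, 31)

degrees of freedom = [3, 31]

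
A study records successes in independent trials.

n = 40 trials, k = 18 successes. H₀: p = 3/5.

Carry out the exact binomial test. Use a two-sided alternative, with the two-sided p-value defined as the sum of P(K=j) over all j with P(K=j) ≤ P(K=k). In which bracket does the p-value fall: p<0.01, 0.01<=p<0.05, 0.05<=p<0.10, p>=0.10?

p-value bracket: 0.05<=p<0.10

Exact binomial: n=40, k=18, p₀=3/5=0.6000
P(X=j) = C(n,j)·p₀^j·(1−p₀)^(n−j); p = Σ P(X=j) over j with P(X=j) ≤ P(X=18)
p-value (two-sided) = 0.07439
→ bracket: 0.05<=p<0.10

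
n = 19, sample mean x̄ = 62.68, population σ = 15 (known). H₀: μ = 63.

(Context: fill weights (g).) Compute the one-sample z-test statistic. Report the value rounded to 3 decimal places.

SE = σ/√n = 15/√19 = 3.4412
z = (x̄−μ₀)/SE = (62.68−63)/3.4412 = -0.0930

test statistic = -0.093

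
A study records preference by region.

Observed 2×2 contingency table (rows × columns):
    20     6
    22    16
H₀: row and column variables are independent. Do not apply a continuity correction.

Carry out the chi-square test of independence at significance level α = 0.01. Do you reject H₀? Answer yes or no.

reject H₀: no

Row totals [26, 38], col totals [42, 22], n=64
χ² = (20−17.06)²/17.06 + (6−8.94)²/8.94 + (22−24.94)²/24.94 + (16−13.06)²/13.06 = 2.4778
df = 1
p-value (upper-tail) = 0.11546
At α=0.01: p ≥ α → fail to reject H₀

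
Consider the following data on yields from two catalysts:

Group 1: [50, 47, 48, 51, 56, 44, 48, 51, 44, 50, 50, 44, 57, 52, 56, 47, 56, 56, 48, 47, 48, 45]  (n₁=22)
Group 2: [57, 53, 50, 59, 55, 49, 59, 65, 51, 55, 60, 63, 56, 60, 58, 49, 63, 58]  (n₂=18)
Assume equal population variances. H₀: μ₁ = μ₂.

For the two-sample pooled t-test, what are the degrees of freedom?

df = n₁ + n₂ − 2 = 22 + 18 − 2 = 38

degrees of freedom = 38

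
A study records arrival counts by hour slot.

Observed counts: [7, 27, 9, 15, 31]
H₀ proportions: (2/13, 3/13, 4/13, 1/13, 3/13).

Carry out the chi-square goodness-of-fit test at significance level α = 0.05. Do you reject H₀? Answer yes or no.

n = 89; E_i = n·p_i = [13.69, 20.54, 27.38, 6.85, 20.54]
χ² = (7−13.69)²/13.69 + (27−20.54)²/20.54 + (9−27.38)²/27.38 + (15−6.85)²/6.85 + (31−20.54)²/20.54 = 32.6863
df = 4
p-value (upper-tail) = 0.00000
At α=0.05: p < α → reject H₀

reject H₀: yes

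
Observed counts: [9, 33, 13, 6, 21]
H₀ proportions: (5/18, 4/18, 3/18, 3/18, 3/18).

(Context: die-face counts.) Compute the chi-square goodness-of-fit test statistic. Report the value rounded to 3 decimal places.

n = 82; E_i = n·p_i = [22.78, 18.22, 13.67, 13.67, 13.67]
χ² = (9−22.78)²/22.78 + (33−18.22)²/18.22 + (13−13.67)²/13.67 + (6−13.67)²/13.67 + (21−13.67)²/13.67 = 28.5866
df = 4

test statistic = 28.587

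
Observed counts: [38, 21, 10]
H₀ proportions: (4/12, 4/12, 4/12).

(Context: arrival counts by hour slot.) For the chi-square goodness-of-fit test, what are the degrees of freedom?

df = k − 1 = 3 − 1 = 2

degrees of freedom = 2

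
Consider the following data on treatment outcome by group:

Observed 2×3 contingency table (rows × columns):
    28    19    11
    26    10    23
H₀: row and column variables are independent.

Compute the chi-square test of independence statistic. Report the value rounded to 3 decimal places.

test statistic = 7.094

Row totals [58, 59], col totals [54, 29, 34], n=117
χ² = (28−26.77)²/26.77 + (19−14.38)²/14.38 + (11−16.85)²/16.85 + (26−27.23)²/27.23 + (10−14.62)²/14.62 + (23−17.15)²/17.15 = 7.0944
df = 2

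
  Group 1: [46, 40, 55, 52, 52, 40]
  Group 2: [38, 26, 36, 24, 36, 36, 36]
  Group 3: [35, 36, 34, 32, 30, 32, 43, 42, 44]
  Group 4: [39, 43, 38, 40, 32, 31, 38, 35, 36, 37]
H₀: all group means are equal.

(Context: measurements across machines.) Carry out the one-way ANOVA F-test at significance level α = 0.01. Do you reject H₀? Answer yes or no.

Group means [47.50, 33.14, 36.44, 36.90], grand mean 37.938
SSB = Σnᵢ(x̄ᵢ−x̄)² = 740.396; SSW = ΣΣ(x−x̄ᵢ)² = 739.479
MSB = 740.396/3 = 246.7985; MSW = 739.479/28 = 26.4100
F = MSB/MSW = 9.3449
df = (3, 28)
p-value (upper-tail) = 0.00019
At α=0.01: p < α → reject H₀

reject H₀: yes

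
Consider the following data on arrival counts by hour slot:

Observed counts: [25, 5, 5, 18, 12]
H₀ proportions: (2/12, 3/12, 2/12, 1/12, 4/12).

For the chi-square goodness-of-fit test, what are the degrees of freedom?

df = k − 1 = 5 − 1 = 4

degrees of freedom = 4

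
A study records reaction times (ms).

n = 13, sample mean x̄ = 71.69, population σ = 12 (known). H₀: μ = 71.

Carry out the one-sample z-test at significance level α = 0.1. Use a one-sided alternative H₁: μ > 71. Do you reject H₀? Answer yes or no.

SE = σ/√n = 12/√13 = 3.3282
z = (x̄−μ₀)/SE = (71.69−71)/3.3282 = 0.2073
p-value (one-sided, H₁ greater) = 0.41788
At α=0.1: p ≥ α → fail to reject H₀

reject H₀: no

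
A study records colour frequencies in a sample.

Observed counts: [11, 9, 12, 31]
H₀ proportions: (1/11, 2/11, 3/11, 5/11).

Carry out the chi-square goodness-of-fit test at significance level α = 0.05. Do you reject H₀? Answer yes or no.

reject H₀: no

n = 63; E_i = n·p_i = [5.73, 11.45, 17.18, 28.64]
χ² = (11−5.73)²/5.73 + (9−11.45)²/11.45 + (12−17.18)²/17.18 + (31−28.64)²/28.64 = 7.1381
df = 3
p-value (upper-tail) = 0.06762
At α=0.05: p ≥ α → fail to reject H₀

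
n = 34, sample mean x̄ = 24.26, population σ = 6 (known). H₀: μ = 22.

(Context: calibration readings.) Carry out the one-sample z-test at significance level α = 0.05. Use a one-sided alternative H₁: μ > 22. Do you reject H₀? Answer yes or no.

reject H₀: yes

SE = σ/√n = 6/√34 = 1.0290
z = (x̄−μ₀)/SE = (24.26−22)/1.0290 = 2.1963
p-value (one-sided, H₁ greater) = 0.01403
At α=0.05: p < α → reject H₀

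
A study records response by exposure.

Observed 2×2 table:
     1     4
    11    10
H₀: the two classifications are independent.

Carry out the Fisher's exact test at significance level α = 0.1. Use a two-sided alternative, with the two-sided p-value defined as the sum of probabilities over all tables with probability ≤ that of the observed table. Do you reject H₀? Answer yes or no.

reject H₀: no

Margins: r₁=5, r₂=21, c₁=12, c₂=14, n=26
p_obs = C(5,1)·C(21,11)/C(26,12); sum pmf over tables with pmf ≤ p_obs
p-value (two-sided) = 0.33043
At α=0.1: p ≥ α → fail to reject H₀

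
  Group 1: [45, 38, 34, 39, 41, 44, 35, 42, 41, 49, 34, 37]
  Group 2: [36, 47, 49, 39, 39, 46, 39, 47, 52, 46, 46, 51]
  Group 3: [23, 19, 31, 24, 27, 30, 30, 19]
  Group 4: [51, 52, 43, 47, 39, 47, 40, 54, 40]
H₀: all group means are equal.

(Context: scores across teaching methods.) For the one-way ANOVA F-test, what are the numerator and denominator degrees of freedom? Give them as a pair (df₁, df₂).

k = 4 groups, N = 41 total
df = (k−1, N−k) = (4−1, 41−4) = (3, 37)

degrees of freedom = [3, 37]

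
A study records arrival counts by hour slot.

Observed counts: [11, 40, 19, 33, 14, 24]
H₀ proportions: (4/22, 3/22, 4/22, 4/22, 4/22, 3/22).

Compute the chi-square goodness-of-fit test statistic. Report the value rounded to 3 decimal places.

test statistic = 41.098

n = 141; E_i = n·p_i = [25.64, 19.23, 25.64, 25.64, 25.64, 19.23]
χ² = (11−25.64)²/25.64 + (40−19.23)²/19.23 + (19−25.64)²/25.64 + (33−25.64)²/25.64 + (14−25.64)²/25.64 + (24−19.23)²/19.23 = 41.0981
df = 5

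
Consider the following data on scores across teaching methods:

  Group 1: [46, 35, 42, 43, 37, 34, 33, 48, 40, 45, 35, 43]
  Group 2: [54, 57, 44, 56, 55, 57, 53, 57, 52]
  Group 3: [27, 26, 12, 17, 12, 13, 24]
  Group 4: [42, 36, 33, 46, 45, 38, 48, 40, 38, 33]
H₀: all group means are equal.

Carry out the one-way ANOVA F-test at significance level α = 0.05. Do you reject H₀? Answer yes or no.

Group means [40.08, 53.89, 18.71, 39.90], grand mean 39.368
SSB = Σnᵢ(x̄ᵢ−x̄)² = 4892.708; SSW = ΣΣ(x−x̄ᵢ)² = 954.134
MSB = 4892.708/3 = 1630.9027; MSW = 954.134/34 = 28.0628
F = MSB/MSW = 58.1162
df = (3, 34)
p-value (upper-tail) = 0.00000
At α=0.05: p < α → reject H₀

reject H₀: yes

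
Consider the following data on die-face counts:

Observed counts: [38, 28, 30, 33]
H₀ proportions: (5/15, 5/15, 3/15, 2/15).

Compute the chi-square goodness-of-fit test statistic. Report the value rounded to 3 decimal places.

test statistic = 21.012

n = 129; E_i = n·p_i = [43.00, 43.00, 25.80, 17.20]
χ² = (38−43.00)²/43.00 + (28−43.00)²/43.00 + (30−25.80)²/25.80 + (33−17.20)²/17.20 = 21.0116
df = 3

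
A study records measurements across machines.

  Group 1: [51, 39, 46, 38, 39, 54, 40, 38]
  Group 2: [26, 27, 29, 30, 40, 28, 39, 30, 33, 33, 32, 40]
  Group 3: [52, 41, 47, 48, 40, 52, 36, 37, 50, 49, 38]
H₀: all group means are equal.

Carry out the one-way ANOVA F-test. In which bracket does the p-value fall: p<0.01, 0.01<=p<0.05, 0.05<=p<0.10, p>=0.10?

p-value bracket: p<0.01

Group means [43.12, 32.25, 44.55], grand mean 39.419
SSB = Σnᵢ(x̄ᵢ−x̄)² = 1015.696; SSW = ΣΣ(x−x̄ᵢ)² = 941.852
MSB = 1015.696/2 = 507.8481; MSW = 941.852/28 = 33.6376
F = MSB/MSW = 15.0976
df = (2, 28)
p-value (upper-tail) = 0.00004
→ bracket: p<0.01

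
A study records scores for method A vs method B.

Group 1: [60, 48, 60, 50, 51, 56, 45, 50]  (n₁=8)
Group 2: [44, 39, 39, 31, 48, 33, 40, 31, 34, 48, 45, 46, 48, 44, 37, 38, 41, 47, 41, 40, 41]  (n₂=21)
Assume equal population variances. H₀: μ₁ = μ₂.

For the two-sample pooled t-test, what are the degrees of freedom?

df = n₁ + n₂ − 2 = 8 + 21 − 2 = 27

degrees of freedom = 27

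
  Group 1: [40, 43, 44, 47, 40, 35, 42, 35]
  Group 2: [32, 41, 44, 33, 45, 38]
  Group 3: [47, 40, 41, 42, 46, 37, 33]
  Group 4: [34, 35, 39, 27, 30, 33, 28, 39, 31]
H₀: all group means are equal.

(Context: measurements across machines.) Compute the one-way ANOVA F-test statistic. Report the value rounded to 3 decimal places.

test statistic = 5.445

Group means [40.75, 38.83, 40.86, 32.89], grand mean 38.033
SSB = Σnᵢ(x̄ᵢ−x̄)² = 356.887; SSW = ΣΣ(x−x̄ᵢ)² = 568.079
MSB = 356.887/3 = 118.9624; MSW = 568.079/26 = 21.8492
F = MSB/MSW = 5.4447
df = (3, 26)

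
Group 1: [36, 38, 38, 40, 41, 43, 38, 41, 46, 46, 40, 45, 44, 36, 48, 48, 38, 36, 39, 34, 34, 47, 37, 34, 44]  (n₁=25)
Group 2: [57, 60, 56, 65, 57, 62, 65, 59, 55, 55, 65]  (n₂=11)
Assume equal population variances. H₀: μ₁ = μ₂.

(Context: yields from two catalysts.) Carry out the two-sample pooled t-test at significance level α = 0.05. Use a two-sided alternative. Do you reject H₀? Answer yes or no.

x̄₁=40.440, s₁=4.538, n₁=25
x̄₂=59.636, s₂=4.032, n₂=11
s_p² = [24·4.538² + 10·4.032²]/34 = 19.3149
SE = √(s_p²·(1/25+1/11)) = 1.5901
t = (40.440−59.636)/1.5901 = -12.0722
df = 34
p-value (two-sided) = 0.00000
At α=0.05: p < α → reject H₀

reject H₀: yes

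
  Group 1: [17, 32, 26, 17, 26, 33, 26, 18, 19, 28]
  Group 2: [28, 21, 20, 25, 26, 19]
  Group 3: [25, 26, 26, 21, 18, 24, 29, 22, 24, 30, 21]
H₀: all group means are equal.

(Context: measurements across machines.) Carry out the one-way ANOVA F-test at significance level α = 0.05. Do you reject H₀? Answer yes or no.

reject H₀: no

Group means [24.20, 23.17, 24.18], grand mean 23.963
SSB = Σnᵢ(x̄ᵢ−x̄)² = 4.893; SSW = ΣΣ(x−x̄ᵢ)² = 526.070
MSB = 4.893/2 = 2.4466; MSW = 526.070/24 = 21.9196
F = MSB/MSW = 0.1116
df = (2, 24)
p-value (upper-tail) = 0.89485
At α=0.05: p ≥ α → fail to reject H₀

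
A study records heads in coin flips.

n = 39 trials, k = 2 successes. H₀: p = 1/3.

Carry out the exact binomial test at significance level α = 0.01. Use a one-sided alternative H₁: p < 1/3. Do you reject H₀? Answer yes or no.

reject H₀: yes

Exact binomial: n=39, k=2, p₀=1/3=0.3333
P(X≤2) from Σ C(n,i)·p₀^i·(1−p₀)^(n−i)
p-value (one-sided, H₁ less) = 0.00003
At α=0.01: p < α → reject H₀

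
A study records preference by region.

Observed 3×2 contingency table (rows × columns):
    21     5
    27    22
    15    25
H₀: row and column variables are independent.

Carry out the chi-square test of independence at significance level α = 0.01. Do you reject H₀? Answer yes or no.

Row totals [26, 49, 40], col totals [63, 52], n=115
χ² = (21−14.24)²/14.24 + (5−11.76)²/11.76 + (27−26.84)²/26.84 + (22−22.16)²/22.16 + (15−21.91)²/21.91 + (25−18.09)²/18.09 = 11.9132
df = 2
p-value (upper-tail) = 0.00259
At α=0.01: p < α → reject H₀

reject H₀: yes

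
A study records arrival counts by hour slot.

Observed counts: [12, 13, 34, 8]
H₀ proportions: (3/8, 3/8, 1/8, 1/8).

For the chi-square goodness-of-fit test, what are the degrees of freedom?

degrees of freedom = 3

df = k − 1 = 4 − 1 = 3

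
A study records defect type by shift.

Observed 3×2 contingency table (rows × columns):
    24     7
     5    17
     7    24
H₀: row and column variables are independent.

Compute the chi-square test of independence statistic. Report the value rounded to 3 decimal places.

test statistic = 23.965

Row totals [31, 22, 31], col totals [36, 48], n=84
χ² = (24−13.29)²/13.29 + (7−17.71)²/17.71 + (5−9.43)²/9.43 + (17−12.57)²/12.57 + (7−13.29)²/13.29 + (24−17.71)²/17.71 = 23.9654
df = 2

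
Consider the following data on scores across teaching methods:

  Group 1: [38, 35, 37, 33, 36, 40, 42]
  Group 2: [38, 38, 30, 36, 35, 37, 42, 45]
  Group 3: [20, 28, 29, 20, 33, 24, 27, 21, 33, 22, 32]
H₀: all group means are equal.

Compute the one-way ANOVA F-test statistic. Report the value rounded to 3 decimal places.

Group means [37.29, 37.62, 26.27], grand mean 32.731
SSB = Σnᵢ(x̄ᵢ−x̄)² = 795.630; SSW = ΣΣ(x−x̄ᵢ)² = 461.485
MSB = 795.630/2 = 397.8150; MSW = 461.485/23 = 20.0646
F = MSB/MSW = 19.8267
df = (2, 23)

test statistic = 19.827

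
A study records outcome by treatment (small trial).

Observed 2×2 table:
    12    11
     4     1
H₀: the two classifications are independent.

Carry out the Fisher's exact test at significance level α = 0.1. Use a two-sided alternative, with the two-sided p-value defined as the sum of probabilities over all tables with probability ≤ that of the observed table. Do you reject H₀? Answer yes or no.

reject H₀: no

Margins: r₁=23, r₂=5, c₁=16, c₂=12, n=28
p_obs = C(23,12)·C(5,4)/C(28,16); sum pmf over tables with pmf ≤ p_obs
p-value (two-sided) = 0.35531
At α=0.1: p ≥ α → fail to reject H₀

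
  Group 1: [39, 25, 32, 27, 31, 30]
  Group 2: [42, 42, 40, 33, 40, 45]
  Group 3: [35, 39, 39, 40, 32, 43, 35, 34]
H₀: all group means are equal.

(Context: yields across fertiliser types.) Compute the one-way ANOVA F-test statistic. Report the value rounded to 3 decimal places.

test statistic = 8.485

Group means [30.67, 40.33, 37.12], grand mean 36.150
SSB = Σnᵢ(x̄ᵢ−x̄)² = 293.008; SSW = ΣΣ(x−x̄ᵢ)² = 293.542
MSB = 293.008/2 = 146.5042; MSW = 293.542/17 = 17.2672
F = MSB/MSW = 8.4846
df = (2, 17)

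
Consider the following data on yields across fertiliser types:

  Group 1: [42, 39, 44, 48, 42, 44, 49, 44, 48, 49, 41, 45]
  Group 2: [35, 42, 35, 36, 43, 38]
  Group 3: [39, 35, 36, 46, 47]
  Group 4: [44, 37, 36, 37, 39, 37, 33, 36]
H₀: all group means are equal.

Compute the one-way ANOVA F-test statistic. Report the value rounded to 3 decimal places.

test statistic = 7.302

Group means [44.58, 38.17, 40.60, 37.38], grand mean 40.839
SSB = Σnᵢ(x̄ᵢ−x̄)² = 307.369; SSW = ΣΣ(x−x̄ᵢ)² = 378.825
MSB = 307.369/3 = 102.4562; MSW = 378.825/27 = 14.0306
F = MSB/MSW = 7.3024
df = (3, 27)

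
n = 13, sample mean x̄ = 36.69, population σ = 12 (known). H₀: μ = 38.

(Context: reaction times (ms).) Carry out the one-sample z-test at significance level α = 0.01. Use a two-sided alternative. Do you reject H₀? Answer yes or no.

reject H₀: no

SE = σ/√n = 12/√13 = 3.3282
z = (x̄−μ₀)/SE = (36.69−38)/3.3282 = -0.3936
p-value (two-sided) = 0.69387
At α=0.01: p ≥ α → fail to reject H₀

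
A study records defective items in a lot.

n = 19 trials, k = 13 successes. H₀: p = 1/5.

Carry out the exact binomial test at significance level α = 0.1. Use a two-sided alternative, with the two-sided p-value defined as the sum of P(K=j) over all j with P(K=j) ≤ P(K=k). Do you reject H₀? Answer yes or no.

reject H₀: yes

Exact binomial: n=19, k=13, p₀=1/5=0.2000
P(X=j) = C(n,j)·p₀^j·(1−p₀)^(n−j); p = Σ P(X=j) over j with P(X=j) ≤ P(X=13)
p-value (two-sided) = 0.00001
At α=0.1: p < α → reject H₀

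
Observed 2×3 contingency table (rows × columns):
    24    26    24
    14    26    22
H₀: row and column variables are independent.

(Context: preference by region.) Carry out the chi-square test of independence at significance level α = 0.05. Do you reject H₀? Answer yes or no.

Row totals [74, 62], col totals [38, 52, 46], n=136
χ² = (24−20.68)²/20.68 + (26−28.29)²/28.29 + (24−25.03)²/25.03 + (14−17.32)²/17.32 + (26−23.71)²/23.71 + (22−20.97)²/20.97 = 1.6727
df = 2
p-value (upper-tail) = 0.43328
At α=0.05: p ≥ α → fail to reject H₀

reject H₀: no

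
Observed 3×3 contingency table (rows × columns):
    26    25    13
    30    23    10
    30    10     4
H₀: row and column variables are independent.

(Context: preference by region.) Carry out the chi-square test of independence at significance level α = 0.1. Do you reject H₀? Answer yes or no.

reject H₀: yes

Row totals [64, 63, 44], col totals [86, 58, 27], n=171
χ² = (26−32.19)²/32.19 + (25−21.71)²/21.71 + (13−10.11)²/10.11 + (30−31.68)²/31.68 + (23−21.37)²/21.37 + (10−9.95)²/9.95 + (30−22.13)²/22.13 + (10−14.92)²/14.92 + (4−6.95)²/6.95 = 8.4072
df = 4
p-value (upper-tail) = 0.07775
At α=0.1: p < α → reject H₀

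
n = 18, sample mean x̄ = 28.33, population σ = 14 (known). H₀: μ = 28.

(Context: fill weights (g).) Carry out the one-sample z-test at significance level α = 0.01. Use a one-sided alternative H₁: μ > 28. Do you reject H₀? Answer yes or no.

reject H₀: no

SE = σ/√n = 14/√18 = 3.2998
z = (x̄−μ₀)/SE = (28.33−28)/3.2998 = 0.1000
p-value (one-sided, H₁ greater) = 0.46017
At α=0.01: p ≥ α → fail to reject H₀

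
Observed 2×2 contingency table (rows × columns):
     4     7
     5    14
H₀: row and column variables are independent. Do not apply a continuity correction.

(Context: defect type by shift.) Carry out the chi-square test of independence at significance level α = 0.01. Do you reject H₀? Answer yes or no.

Row totals [11, 19], col totals [9, 21], n=30
χ² = (4−3.30)²/3.30 + (7−7.70)²/7.70 + (5−5.70)²/5.70 + (14−13.30)²/13.30 = 0.3349
df = 1
p-value (upper-tail) = 0.56277
At α=0.01: p ≥ α → fail to reject H₀

reject H₀: no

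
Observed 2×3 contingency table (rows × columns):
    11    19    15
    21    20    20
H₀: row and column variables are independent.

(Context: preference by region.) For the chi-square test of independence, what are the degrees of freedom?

degrees of freedom = 2

df = (r−1)(c−1) = (2−1)·(3−1) = 2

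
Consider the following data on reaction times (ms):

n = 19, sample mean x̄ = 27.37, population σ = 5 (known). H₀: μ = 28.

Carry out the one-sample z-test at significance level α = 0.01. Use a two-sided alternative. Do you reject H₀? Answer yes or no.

reject H₀: no

SE = σ/√n = 5/√19 = 1.1471
z = (x̄−μ₀)/SE = (27.37−28)/1.1471 = -0.5492
p-value (two-sided) = 0.58285
At α=0.01: p ≥ α → fail to reject H₀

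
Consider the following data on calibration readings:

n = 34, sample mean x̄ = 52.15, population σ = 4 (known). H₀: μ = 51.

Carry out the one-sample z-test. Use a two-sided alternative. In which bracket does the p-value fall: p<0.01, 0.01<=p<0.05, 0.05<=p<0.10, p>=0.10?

p-value bracket: 0.05<=p<0.10

SE = σ/√n = 4/√34 = 0.6860
z = (x̄−μ₀)/SE = (52.15−51)/0.6860 = 1.6764
p-value (two-sided) = 0.09366
→ bracket: 0.05<=p<0.10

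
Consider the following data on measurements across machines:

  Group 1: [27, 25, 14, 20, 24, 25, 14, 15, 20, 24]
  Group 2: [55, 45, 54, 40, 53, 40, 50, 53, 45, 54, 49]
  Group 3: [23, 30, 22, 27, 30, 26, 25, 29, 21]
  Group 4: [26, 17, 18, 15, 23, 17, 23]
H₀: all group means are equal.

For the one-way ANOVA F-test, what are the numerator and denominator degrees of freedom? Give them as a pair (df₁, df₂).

degrees of freedom = [3, 33]

k = 4 groups, N = 37 total
df = (k−1, N−k) = (4−1, 37−4) = (3, 33)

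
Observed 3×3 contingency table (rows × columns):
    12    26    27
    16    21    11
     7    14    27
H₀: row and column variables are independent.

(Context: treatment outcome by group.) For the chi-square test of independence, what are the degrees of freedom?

degrees of freedom = 4

df = (r−1)(c−1) = (3−1)·(3−1) = 4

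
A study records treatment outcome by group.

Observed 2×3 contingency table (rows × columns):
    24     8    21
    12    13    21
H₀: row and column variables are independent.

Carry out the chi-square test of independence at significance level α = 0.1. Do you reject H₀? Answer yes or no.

reject H₀: yes

Row totals [53, 46], col totals [36, 21, 42], n=99
χ² = (24−19.27)²/19.27 + (8−11.24)²/11.24 + (21−22.48)²/22.48 + (12−16.73)²/16.73 + (13−9.76)²/9.76 + (21−19.52)²/19.52 = 4.7191
df = 2
p-value (upper-tail) = 0.09446
At α=0.1: p < α → reject H₀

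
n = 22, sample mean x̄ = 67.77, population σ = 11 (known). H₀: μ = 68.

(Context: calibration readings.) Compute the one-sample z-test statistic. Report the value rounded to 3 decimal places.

SE = σ/√n = 11/√22 = 2.3452
z = (x̄−μ₀)/SE = (67.77−68)/2.3452 = -0.0981

test statistic = -0.098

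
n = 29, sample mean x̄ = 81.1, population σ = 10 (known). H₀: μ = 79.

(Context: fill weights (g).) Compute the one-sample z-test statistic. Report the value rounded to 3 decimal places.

test statistic = 1.131

SE = σ/√n = 10/√29 = 1.8570
z = (x̄−μ₀)/SE = (81.1−79)/1.8570 = 1.1309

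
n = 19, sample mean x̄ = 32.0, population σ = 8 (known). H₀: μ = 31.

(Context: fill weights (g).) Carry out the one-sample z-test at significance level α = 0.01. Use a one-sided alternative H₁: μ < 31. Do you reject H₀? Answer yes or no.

SE = σ/√n = 8/√19 = 1.8353
z = (x̄−μ₀)/SE = (32.0−31)/1.8353 = 0.5449
p-value (one-sided, H₁ less) = 0.70708
At α=0.01: p ≥ α → fail to reject H₀

reject H₀: no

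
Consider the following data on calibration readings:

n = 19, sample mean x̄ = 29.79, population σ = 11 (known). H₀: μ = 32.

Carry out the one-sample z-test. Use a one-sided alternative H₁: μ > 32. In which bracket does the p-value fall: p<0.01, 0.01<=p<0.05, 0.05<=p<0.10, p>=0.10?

p-value bracket: p>=0.10

SE = σ/√n = 11/√19 = 2.5236
z = (x̄−μ₀)/SE = (29.79−32)/2.5236 = -0.8757
p-value (one-sided, H₁ greater) = 0.80941
→ bracket: p>=0.10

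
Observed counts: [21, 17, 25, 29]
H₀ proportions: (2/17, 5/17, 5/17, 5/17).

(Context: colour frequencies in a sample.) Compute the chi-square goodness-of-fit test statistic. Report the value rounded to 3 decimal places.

test statistic = 13.603

n = 92; E_i = n·p_i = [10.82, 27.06, 27.06, 27.06]
χ² = (21−10.82)²/10.82 + (17−27.06)²/27.06 + (25−27.06)²/27.06 + (29−27.06)²/27.06 = 13.6033
df = 3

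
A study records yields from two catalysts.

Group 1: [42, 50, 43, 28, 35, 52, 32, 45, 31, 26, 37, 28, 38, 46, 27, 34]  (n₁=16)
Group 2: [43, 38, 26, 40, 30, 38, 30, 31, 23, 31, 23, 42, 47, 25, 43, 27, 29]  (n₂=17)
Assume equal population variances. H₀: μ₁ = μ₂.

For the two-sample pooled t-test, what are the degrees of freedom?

df = n₁ + n₂ − 2 = 16 + 17 − 2 = 31

degrees of freedom = 31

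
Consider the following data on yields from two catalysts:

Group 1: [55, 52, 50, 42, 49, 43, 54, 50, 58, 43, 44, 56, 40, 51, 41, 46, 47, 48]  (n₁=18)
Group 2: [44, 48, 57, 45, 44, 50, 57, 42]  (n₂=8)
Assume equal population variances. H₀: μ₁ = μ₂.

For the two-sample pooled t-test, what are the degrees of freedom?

df = n₁ + n₂ − 2 = 18 + 8 − 2 = 24

degrees of freedom = 24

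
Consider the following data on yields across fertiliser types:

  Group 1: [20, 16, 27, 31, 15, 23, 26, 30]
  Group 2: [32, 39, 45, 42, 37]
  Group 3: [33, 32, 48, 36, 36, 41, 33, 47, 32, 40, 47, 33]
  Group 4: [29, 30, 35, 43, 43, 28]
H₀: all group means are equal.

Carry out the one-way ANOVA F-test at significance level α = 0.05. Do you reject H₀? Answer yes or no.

Group means [23.50, 39.00, 38.17, 34.67], grand mean 33.839
SSB = Σnᵢ(x̄ᵢ−x̄)² = 1217.194; SSW = ΣΣ(x−x̄ᵢ)² = 1023.000
MSB = 1217.194/3 = 405.7312; MSW = 1023.000/27 = 37.8889
F = MSB/MSW = 10.7084
df = (3, 27)
p-value (upper-tail) = 0.00008
At α=0.05: p < α → reject H₀

reject H₀: yes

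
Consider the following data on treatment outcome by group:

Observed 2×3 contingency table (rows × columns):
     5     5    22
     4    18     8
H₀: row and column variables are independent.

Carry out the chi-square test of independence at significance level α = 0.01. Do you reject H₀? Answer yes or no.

Row totals [32, 30], col totals [9, 23, 30], n=62
χ² = (5−4.65)²/4.65 + (5−11.87)²/11.87 + (22−15.48)²/15.48 + (4−4.35)²/4.35 + (18−11.13)²/11.13 + (8−14.52)²/14.52 = 13.9423
df = 2
p-value (upper-tail) = 0.00094
At α=0.01: p < α → reject H₀

reject H₀: yes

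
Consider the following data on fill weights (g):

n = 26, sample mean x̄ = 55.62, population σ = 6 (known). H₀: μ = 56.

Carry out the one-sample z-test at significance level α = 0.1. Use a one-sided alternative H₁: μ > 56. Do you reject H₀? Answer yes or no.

SE = σ/√n = 6/√26 = 1.1767
z = (x̄−μ₀)/SE = (55.62−56)/1.1767 = -0.3229
p-value (one-sided, H₁ greater) = 0.62663
At α=0.1: p ≥ α → fail to reject H₀

reject H₀: no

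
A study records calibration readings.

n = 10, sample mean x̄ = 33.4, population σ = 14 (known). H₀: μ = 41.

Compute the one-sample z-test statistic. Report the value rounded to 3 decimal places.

test statistic = -1.717

SE = σ/√n = 14/√10 = 4.4272
z = (x̄−μ₀)/SE = (33.4−41)/4.4272 = -1.7167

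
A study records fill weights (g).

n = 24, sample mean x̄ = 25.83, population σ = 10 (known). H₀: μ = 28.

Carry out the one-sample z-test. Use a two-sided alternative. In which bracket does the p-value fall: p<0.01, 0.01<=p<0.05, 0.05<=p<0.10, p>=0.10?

SE = σ/√n = 10/√24 = 2.0412
z = (x̄−μ₀)/SE = (25.83−28)/2.0412 = -1.0631
p-value (two-sided) = 0.28775
→ bracket: p>=0.10

p-value bracket: p>=0.10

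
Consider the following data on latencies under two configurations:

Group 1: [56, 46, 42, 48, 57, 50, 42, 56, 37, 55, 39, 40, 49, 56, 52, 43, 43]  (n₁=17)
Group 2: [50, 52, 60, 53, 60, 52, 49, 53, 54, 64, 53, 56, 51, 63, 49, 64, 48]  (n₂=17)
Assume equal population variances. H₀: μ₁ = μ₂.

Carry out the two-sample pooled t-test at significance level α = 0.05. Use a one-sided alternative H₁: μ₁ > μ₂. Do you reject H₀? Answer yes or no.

x̄₁=47.706, s₁=6.771, n₁=17
x̄₂=54.765, s₂=5.414, n₂=17
s_p² = [16·6.771² + 16·5.414²]/32 = 37.5809
SE = √(s_p²·(1/17+1/17)) = 2.1027
t = (47.706−54.765)/2.1027 = -3.3571
df = 32
p-value (one-sided, H₁ greater) = 0.99898
At α=0.05: p ≥ α → fail to reject H₀

reject H₀: no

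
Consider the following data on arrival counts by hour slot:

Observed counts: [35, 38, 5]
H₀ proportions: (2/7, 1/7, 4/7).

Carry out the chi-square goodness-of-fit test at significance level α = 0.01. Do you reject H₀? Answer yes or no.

reject H₀: yes

n = 78; E_i = n·p_i = [22.29, 11.14, 44.57]
χ² = (35−22.29)²/22.29 + (38−11.14)²/11.14 + (5−44.57)²/44.57 = 107.1186
df = 2
p-value (upper-tail) = 0.00000
At α=0.01: p < α → reject H₀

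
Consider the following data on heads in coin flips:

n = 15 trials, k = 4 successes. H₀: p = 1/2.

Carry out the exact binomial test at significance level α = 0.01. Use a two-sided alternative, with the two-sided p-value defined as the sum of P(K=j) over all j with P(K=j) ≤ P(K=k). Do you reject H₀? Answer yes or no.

reject H₀: no

Exact binomial: n=15, k=4, p₀=1/2=0.5000
P(X=j) = C(n,j)·p₀^j·(1−p₀)^(n−j); p = Σ P(X=j) over j with P(X=j) ≤ P(X=4)
p-value (two-sided) = 0.11847
At α=0.01: p ≥ α → fail to reject H₀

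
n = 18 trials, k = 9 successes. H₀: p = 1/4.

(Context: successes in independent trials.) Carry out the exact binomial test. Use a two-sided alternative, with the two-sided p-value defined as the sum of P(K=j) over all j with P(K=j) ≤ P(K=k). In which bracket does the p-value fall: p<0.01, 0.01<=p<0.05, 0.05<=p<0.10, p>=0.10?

Exact binomial: n=18, k=9, p₀=1/4=0.2500
P(X=j) = C(n,j)·p₀^j·(1−p₀)^(n−j); p = Σ P(X=j) over j with P(X=j) ≤ P(X=9)
p-value (two-sided) = 0.02499
→ bracket: 0.01<=p<0.05

p-value bracket: 0.01<=p<0.05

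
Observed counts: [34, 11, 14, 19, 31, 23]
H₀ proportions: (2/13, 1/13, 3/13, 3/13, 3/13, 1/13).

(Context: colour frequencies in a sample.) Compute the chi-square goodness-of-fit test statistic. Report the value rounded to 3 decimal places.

test statistic = 38.773

n = 132; E_i = n·p_i = [20.31, 10.15, 30.46, 30.46, 30.46, 10.15]
χ² = (34−20.31)²/20.31 + (11−10.15)²/10.15 + (14−30.46)²/30.46 + (19−30.46)²/30.46 + (31−30.46)²/30.46 + (23−10.15)²/10.15 = 38.7727
df = 5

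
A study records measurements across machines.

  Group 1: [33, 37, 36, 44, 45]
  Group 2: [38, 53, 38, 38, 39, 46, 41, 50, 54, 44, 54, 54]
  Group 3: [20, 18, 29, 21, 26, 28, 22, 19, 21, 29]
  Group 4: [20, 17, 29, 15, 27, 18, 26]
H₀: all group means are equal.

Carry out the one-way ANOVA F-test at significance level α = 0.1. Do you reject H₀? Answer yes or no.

Group means [39.00, 45.75, 23.30, 21.71], grand mean 33.206
SSB = Σnᵢ(x̄ᵢ−x̄)² = 3961.780; SSW = ΣΣ(x−x̄ᵢ)² = 983.779
MSB = 3961.780/3 = 1320.5934; MSW = 983.779/30 = 32.7926
F = MSB/MSW = 40.2711
df = (3, 30)
p-value (upper-tail) = 0.00000
At α=0.1: p < α → reject H₀

reject H₀: yes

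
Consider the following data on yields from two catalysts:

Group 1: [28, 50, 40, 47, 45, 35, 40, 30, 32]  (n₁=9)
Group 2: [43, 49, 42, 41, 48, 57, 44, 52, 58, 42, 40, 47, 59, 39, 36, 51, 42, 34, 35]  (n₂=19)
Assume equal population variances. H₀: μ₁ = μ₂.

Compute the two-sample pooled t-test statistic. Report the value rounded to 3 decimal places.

test statistic = -2.150

x̄₁=38.556, s₁=7.812, n₁=9
x̄₂=45.211, s₂=7.576, n₂=19
s_p² = [8·7.812² + 18·7.576²]/26 = 58.5146
SE = √(s_p²·(1/9+1/19)) = 3.0954
t = (38.556−45.211)/3.0954 = -2.1500
df = 26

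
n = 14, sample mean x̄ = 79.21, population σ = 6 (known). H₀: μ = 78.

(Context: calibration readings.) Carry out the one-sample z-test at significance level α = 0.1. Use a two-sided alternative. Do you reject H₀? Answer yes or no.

reject H₀: no

SE = σ/√n = 6/√14 = 1.6036
z = (x̄−μ₀)/SE = (79.21−78)/1.6036 = 0.7546
p-value (two-sided) = 0.45051
At α=0.1: p ≥ α → fail to reject H₀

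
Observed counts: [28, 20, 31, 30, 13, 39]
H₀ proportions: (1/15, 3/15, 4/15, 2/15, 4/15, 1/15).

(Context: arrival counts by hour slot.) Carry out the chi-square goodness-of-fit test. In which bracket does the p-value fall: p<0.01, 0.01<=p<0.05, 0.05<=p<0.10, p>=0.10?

p-value bracket: p<0.01

n = 161; E_i = n·p_i = [10.73, 32.20, 42.93, 21.47, 42.93, 10.73]
χ² = (28−10.73)²/10.73 + (20−32.20)²/32.20 + (31−42.93)²/42.93 + (30−21.47)²/21.47 + (13−42.93)²/42.93 + (39−10.73)²/10.73 = 134.4193
df = 5
p-value (upper-tail) = 0.00000
→ bracket: p<0.01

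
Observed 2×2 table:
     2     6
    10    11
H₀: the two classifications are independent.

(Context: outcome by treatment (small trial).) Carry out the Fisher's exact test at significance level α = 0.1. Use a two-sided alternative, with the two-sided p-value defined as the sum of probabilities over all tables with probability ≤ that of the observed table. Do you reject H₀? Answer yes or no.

reject H₀: no

Margins: r₁=8, r₂=21, c₁=12, c₂=17, n=29
p_obs = C(8,2)·C(21,10)/C(29,12); sum pmf over tables with pmf ≤ p_obs
p-value (two-sided) = 0.40835
At α=0.1: p ≥ α → fail to reject H₀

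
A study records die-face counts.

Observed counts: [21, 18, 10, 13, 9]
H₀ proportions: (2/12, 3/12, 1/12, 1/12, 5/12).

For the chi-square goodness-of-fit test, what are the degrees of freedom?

degrees of freedom = 4

df = k − 1 = 5 − 1 = 4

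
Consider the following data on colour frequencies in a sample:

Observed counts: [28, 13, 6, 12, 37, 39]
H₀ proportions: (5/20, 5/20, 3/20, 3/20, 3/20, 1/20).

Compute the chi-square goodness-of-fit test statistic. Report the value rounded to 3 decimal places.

test statistic = 195.064

n = 135; E_i = n·p_i = [33.75, 33.75, 20.25, 20.25, 20.25, 6.75]
χ² = (28−33.75)²/33.75 + (13−33.75)²/33.75 + (6−20.25)²/20.25 + (12−20.25)²/20.25 + (37−20.25)²/20.25 + (39−6.75)²/6.75 = 195.0642
df = 5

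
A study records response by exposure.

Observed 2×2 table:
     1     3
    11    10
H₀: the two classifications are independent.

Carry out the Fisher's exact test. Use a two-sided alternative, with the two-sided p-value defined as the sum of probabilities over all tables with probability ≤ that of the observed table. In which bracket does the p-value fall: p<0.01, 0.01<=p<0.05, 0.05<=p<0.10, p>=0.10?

Margins: r₁=4, r₂=21, c₁=12, c₂=13, n=25
p_obs = C(4,1)·C(21,11)/C(25,12); sum pmf over tables with pmf ≤ p_obs
p-value (two-sided) = 0.59304
→ bracket: p>=0.10

p-value bracket: p>=0.10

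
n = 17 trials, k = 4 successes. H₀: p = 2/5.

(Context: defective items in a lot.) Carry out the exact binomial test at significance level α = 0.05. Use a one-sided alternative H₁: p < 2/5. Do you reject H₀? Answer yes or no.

reject H₀: no

Exact binomial: n=17, k=4, p₀=2/5=0.4000
P(X≤4) from Σ C(n,i)·p₀^i·(1−p₀)^(n−i)
p-value (one-sided, H₁ less) = 0.12600
At α=0.05: p ≥ α → fail to reject H₀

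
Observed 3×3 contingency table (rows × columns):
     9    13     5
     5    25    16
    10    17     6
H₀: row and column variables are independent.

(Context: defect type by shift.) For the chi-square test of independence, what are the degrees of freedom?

df = (r−1)(c−1) = (3−1)·(3−1) = 4

degrees of freedom = 4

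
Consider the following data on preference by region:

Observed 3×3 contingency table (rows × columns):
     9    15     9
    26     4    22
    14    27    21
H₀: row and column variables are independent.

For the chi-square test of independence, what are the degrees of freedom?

df = (r−1)(c−1) = (3−1)·(3−1) = 4

degrees of freedom = 4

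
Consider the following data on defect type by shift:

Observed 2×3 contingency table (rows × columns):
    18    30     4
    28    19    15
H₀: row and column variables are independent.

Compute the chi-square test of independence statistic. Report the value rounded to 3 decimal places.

Row totals [52, 62], col totals [46, 49, 19], n=114
χ² = (18−20.98)²/20.98 + (30−22.35)²/22.35 + (4−8.67)²/8.67 + (28−25.02)²/25.02 + (19−26.65)²/26.65 + (15−10.33)²/10.33 = 10.2131
df = 2

test statistic = 10.213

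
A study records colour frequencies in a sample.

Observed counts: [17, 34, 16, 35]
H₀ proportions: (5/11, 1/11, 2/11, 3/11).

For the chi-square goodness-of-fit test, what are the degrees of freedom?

df = k − 1 = 4 − 1 = 3

degrees of freedom = 3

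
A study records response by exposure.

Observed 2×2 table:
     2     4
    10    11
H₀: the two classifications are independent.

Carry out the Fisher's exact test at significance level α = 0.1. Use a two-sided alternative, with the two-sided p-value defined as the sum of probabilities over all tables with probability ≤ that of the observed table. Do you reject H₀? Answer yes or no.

reject H₀: no

Margins: r₁=6, r₂=21, c₁=12, c₂=15, n=27
p_obs = C(6,2)·C(21,10)/C(27,12); sum pmf over tables with pmf ≤ p_obs
p-value (two-sided) = 0.66184
At α=0.1: p ≥ α → fail to reject H₀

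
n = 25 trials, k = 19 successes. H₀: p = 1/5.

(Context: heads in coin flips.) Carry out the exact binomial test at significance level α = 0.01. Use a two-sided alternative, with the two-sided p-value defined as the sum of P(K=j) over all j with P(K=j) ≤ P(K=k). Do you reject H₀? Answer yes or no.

Exact binomial: n=25, k=19, p₀=1/5=0.2000
P(X=j) = C(n,j)·p₀^j·(1−p₀)^(n−j); p = Σ P(X=j) over j with P(X=j) ≤ P(X=19)
p-value (two-sided) = 0.00000
At α=0.01: p < α → reject H₀

reject H₀: yes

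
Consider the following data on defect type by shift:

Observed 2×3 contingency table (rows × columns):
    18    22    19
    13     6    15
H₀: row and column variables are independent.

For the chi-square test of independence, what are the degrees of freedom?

degrees of freedom = 2

df = (r−1)(c−1) = (2−1)·(3−1) = 2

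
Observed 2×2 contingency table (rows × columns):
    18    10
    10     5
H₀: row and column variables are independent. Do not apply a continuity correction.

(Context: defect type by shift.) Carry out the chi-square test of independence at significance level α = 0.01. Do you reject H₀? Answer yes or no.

Row totals [28, 15], col totals [28, 15], n=43
χ² = (18−18.23)²/18.23 + (10−9.77)²/9.77 + (10−9.77)²/9.77 + (5−5.23)²/5.23 = 0.0244
df = 1
p-value (upper-tail) = 0.87593
At α=0.01: p ≥ α → fail to reject H₀

reject H₀: no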